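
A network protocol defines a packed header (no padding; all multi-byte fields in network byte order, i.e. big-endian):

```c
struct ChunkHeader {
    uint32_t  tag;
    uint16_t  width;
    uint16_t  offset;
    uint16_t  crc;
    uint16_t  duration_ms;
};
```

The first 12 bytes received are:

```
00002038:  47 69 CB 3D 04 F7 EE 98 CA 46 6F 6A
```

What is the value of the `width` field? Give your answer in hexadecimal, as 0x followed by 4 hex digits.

0x04F7

`width` follows `tag` (4 bytes), so it starts at byte offset 4 and occupies 2 bytes.
Bytes at offsets 4..5: 04 F7.
In big-endian order the high byte comes first in memory.
The bytes are already most-significant first: 0x04F7.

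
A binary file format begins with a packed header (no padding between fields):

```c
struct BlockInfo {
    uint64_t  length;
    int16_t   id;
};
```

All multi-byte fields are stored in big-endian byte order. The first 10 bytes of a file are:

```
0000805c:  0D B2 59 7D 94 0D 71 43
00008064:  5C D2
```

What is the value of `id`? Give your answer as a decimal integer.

`id` follows `length` (8 bytes), so it starts at byte offset 8 and occupies 2 bytes.
Bytes at offsets 8..9: 5C D2.
In big-endian order the high byte comes first in memory.
The bytes are already most-significant first: 0x5CD2.
0x5CD2 = 23762.

23762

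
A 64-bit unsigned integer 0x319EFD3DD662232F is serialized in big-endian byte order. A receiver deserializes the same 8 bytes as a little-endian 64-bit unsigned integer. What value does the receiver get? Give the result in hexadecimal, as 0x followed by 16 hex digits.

0x2F2362D63DFD9E31

Stored big-endian, the bytes at ascending addresses are 31 9E FD 3D D6 62 23 2F.
Read back as little-endian, the first byte is least significant, giving 0x2F2362D63DFD9E31.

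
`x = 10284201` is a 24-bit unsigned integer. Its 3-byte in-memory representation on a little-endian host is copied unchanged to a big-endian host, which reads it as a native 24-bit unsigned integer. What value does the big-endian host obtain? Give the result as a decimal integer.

11136156

10284201 in 24-bit hexadecimal is 0x9CECA9.
Stored little-endian, the bytes at ascending addresses are A9 EC 9C.
Read back as big-endian, the last byte is least significant, giving 0xA9EC9C.
0xA9EC9C = 11136156.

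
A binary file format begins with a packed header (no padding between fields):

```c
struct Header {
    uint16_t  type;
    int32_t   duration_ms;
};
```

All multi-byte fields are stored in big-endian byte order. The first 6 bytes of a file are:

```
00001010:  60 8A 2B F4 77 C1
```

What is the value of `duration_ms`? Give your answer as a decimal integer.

`duration_ms` follows `type` (2 bytes), so it starts at byte offset 2 and occupies 4 bytes.
Bytes at offsets 2..5: 2B F4 77 C1.
Big-endian stores the most-significant byte at the lowest address.
The bytes are already most-significant first: 0x2BF477C1.
0x2BF477C1 = 737441729.

737441729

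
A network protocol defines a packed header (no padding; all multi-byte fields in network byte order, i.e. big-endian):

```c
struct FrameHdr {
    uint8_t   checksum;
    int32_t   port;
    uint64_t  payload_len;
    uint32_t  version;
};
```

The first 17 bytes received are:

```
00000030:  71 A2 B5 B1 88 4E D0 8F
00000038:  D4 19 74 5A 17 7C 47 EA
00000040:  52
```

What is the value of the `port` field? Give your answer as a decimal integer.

`port` follows `checksum` (1 byte), so it starts at byte offset 1 and occupies 4 bytes.
Bytes at offsets 1..4: A2 B5 B1 88.
In big-endian order the high byte comes first in memory.
The bytes are already most-significant first: 0xA2B5B188.
Top bit is set, so as a signed 32-bit value this is 0xA2B5B188 − 2^32 = -1565150840.

-1565150840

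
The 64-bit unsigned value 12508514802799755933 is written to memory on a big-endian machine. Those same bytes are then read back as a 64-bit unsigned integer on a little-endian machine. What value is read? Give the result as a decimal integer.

12508514802799755933 in 64-bit hexadecimal is 0xAD972BF0B098429D.
Stored big-endian, the bytes at ascending addresses are AD 97 2B F0 B0 98 42 9D.
Read back as little-endian, the first byte is least significant, giving 0x9D4298B0F02B97AD.
0x9D4298B0F02B97AD = 11331787498128644013.

11331787498128644013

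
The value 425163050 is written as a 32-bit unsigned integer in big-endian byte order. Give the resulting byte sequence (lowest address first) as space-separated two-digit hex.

425163050 in hexadecimal, padded to 32 bits, is 0x1957792A.
Split into bytes (most-significant first): 19 57 79 2A.
In big-endian order the high byte comes first in memory.
So the memory order matches the most-significant-first order: 19 57 79 2A.

19 57 79 2A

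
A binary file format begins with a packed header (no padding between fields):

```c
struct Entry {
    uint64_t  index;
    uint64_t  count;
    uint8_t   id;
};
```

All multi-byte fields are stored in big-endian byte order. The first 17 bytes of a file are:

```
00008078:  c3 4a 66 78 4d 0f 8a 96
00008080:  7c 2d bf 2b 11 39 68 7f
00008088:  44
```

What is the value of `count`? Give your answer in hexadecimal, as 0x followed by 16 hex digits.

0x7C2DBF2B1139687F

`count` follows `index` (8 bytes), so it starts at byte offset 8 and occupies 8 bytes.
Bytes at offsets 8..15: 7C 2D BF 2B 11 39 68 7F.
In big-endian order the high byte comes first in memory.
The bytes are already most-significant first: 0x7C2DBF2B1139687F.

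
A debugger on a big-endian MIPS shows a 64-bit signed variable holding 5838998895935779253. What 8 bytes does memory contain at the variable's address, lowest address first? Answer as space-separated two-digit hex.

5838998895935779253 in hexadecimal, padded to 64 bits, is 0x51084A8F3C2671B5.
Split into bytes (most-significant first): 51 08 4A 8F 3C 26 71 B5.
Big-endian: lowest address holds the most-significant byte.
So the memory order matches the most-significant-first order: 51 08 4A 8F 3C 26 71 B5.

51 08 4A 8F 3C 26 71 B5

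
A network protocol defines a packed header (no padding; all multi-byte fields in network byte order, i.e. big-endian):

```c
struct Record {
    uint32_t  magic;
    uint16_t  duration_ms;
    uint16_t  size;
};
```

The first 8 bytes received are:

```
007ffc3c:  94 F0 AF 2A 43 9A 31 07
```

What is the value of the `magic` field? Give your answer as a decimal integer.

2498801450

`magic` is the first field, at byte offset 0, occupying 4 bytes.
Bytes at offsets 0..3: 94 F0 AF 2A.
Big-endian: lowest address holds the most-significant byte.
The bytes are already most-significant first: 0x94F0AF2A.
0x94F0AF2A = 2498801450.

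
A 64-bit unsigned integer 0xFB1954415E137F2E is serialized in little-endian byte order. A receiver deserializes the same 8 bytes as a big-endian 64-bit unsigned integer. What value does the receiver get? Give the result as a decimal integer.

Stored little-endian, the bytes at ascending addresses are 2E 7F 13 5E 41 54 19 FB.
Read back as big-endian, the last byte is least significant, giving 0x2E7F135E415419FB.
0x2E7F135E415419FB = 3350417943330822651.

3350417943330822651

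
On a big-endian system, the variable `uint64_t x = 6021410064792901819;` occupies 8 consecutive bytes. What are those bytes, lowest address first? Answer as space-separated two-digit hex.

53 90 58 8D 16 F1 58 BB

6021410064792901819 in hexadecimal, padded to 64 bits, is 0x5390588D16F158BB.
Split into bytes (most-significant first): 53 90 58 8D 16 F1 58 BB.
Big-endian: lowest address holds the most-significant byte.
So the memory order matches the most-significant-first order: 53 90 58 8D 16 F1 58 BB.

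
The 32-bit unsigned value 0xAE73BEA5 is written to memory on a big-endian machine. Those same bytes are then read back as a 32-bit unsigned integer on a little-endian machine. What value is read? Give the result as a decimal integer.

Stored big-endian, the bytes at ascending addresses are AE 73 BE A5.
Read back as little-endian, the first byte is least significant, giving 0xA5BE73AE.
0xA5BE73AE = 2780722094.

2780722094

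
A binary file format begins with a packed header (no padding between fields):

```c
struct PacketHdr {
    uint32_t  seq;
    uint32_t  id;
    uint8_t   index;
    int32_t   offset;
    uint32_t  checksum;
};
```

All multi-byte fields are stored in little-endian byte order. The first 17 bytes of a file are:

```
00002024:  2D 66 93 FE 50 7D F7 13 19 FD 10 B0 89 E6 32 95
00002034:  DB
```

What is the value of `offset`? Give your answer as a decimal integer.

-1984950019

`offset` follows `seq` (4 B), `id` (4 B), `index` (1 B), so it starts at offset 4 + 4 + 1 = 9 and occupies 4 bytes.
Bytes at offsets 9..12: FD 10 B0 89.
Little-endian stores the least-significant byte at the lowest address.
Reassemble most-significant byte first: 89 B0 10 FD → 0x89B010FD.
Top bit is set, so as a signed 32-bit value this is 0x89B010FD − 2^32 = -1984950019.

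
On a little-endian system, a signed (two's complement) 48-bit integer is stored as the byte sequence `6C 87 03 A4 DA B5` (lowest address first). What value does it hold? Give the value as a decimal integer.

-81524317517972

In little-endian order the low byte comes first in memory.
Reassemble most-significant byte first: B5 DA A4 03 87 6C → 0xB5DAA403876C.
Top bit is set, so as a signed 48-bit value this is 0xB5DAA403876C − 2^48 = -81524317517972.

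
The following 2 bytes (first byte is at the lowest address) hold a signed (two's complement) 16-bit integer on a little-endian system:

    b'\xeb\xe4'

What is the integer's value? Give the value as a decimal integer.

Little-endian stores the least-significant byte at the lowest address.
Reassemble most-significant byte first: E4 EB → 0xE4EB.
Top bit is set, so as a signed 16-bit value this is 0xE4EB − 2^16 = -6933.

-6933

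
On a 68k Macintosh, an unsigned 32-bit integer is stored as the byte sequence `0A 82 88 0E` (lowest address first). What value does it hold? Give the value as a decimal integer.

Big-endian stores the most-significant byte at the lowest address.
The bytes are already most-significant first: 0x0A82880E.
0x0A82880E = 176326670.

176326670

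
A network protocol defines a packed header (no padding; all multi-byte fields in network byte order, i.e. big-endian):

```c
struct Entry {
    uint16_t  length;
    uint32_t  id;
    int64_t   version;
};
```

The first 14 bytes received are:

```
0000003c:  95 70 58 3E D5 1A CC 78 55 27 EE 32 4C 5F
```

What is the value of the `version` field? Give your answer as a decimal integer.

-3713124262778614689

`version` follows `length` (2 B), `id` (4 B), so it starts at offset 2 + 4 = 6 and occupies 8 bytes.
Bytes at offsets 6..13: CC 78 55 27 EE 32 4C 5F.
Big-endian: lowest address holds the most-significant byte.
The bytes are already most-significant first: 0xCC785527EE324C5F.
Top bit is set, so as a signed 64-bit value this is 0xCC785527EE324C5F − 2^64 = -3713124262778614689.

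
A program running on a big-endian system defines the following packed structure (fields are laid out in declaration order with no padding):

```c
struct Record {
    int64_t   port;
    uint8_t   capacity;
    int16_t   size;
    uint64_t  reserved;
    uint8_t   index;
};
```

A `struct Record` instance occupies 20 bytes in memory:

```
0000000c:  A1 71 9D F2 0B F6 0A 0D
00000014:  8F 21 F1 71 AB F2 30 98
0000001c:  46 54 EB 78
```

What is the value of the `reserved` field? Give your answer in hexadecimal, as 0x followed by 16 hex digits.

`reserved` follows `port` (8 B), `capacity` (1 B), `size` (2 B), so it starts at offset 8 + 1 + 2 = 11 and occupies 8 bytes.
Bytes at offsets 11..18: 71 AB F2 30 98 46 54 EB.
Big-endian stores the most-significant byte at the lowest address.
The bytes are already most-significant first: 0x71ABF230984654EB.

0x71ABF230984654EB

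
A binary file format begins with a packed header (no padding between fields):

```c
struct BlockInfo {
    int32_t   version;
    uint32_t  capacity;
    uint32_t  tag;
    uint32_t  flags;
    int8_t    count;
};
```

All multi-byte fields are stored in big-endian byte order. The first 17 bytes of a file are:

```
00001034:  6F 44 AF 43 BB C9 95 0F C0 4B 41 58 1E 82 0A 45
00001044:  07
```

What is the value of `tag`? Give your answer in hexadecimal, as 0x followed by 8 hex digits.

0xC04B4158

`tag` follows `version` (4 B), `capacity` (4 B), so it starts at offset 4 + 4 = 8 and occupies 4 bytes.
Bytes at offsets 8..11: C0 4B 41 58.
Big-endian stores the most-significant byte at the lowest address.
The bytes are already most-significant first: 0xC04B4158.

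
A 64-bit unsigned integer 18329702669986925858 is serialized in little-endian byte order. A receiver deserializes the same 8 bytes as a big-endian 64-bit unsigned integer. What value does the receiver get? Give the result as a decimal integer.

2489674358858932478

18329702669986925858 in 64-bit hexadecimal is 0xFE602F76A3198D22.
Stored little-endian, the bytes at ascending addresses are 22 8D 19 A3 76 2F 60 FE.
Read back as big-endian, the last byte is least significant, giving 0x228D19A3762F60FE.
0x228D19A3762F60FE = 2489674358858932478.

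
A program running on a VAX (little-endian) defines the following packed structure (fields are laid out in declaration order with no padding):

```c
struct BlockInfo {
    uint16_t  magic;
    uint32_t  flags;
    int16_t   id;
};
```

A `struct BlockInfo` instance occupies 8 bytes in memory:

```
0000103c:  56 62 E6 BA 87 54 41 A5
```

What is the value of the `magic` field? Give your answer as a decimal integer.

25174

`magic` is the first field, at byte offset 0, occupying 2 bytes.
Bytes at offsets 0..1: 56 62.
In little-endian order the low byte comes first in memory.
Reassemble most-significant byte first: 62 56 → 0x6256.
0x6256 = 25174.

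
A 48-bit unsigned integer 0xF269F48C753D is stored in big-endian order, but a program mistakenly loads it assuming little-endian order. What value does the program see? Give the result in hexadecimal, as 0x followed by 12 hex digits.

Stored big-endian, the bytes at ascending addresses are F2 69 F4 8C 75 3D.
Read back as little-endian, the first byte is least significant, giving 0x3D758CF469F2.

0x3D758CF469F2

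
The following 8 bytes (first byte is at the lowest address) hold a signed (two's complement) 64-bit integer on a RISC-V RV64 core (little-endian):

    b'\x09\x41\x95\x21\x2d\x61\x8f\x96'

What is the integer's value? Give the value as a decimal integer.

In little-endian order the low byte comes first in memory.
Reassemble most-significant byte first: 96 8F 61 2D 21 95 41 09 → 0x968F612D21954109.
Top bit is set, so as a signed 64-bit value this is 0x968F612D21954109 − 2^64 = -7597747199885885175.

-7597747199885885175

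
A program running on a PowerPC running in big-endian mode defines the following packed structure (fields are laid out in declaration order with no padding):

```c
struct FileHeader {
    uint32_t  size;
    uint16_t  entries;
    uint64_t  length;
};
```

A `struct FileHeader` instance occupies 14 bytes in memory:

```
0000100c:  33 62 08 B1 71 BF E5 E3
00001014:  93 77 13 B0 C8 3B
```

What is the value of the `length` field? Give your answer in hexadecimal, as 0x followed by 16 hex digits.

`length` follows `size` (4 B), `entries` (2 B), so it starts at offset 4 + 2 = 6 and occupies 8 bytes.
Bytes at offsets 6..13: E5 E3 93 77 13 B0 C8 3B.
In big-endian order the high byte comes first in memory.
The bytes are already most-significant first: 0xE5E3937713B0C83B.

0xE5E3937713B0C83B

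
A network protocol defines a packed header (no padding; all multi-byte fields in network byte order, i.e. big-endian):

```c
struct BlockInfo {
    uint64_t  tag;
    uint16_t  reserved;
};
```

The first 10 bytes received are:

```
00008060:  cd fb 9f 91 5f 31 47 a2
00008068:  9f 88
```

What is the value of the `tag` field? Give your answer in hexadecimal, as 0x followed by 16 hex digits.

0xCDFB9F915F3147A2

`tag` is the first field, at byte offset 0, occupying 8 bytes.
Bytes at offsets 0..7: CD FB 9F 91 5F 31 47 A2.
Big-endian stores the most-significant byte at the lowest address.
The bytes are already most-significant first: 0xCDFB9F915F3147A2.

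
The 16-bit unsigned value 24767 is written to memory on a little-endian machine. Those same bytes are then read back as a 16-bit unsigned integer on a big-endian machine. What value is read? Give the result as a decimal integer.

24767 in 16-bit hexadecimal is 0x60BF.
Stored little-endian, the bytes at ascending addresses are BF 60.
Read back as big-endian, the last byte is least significant, giving 0xBF60.
0xBF60 = 48992.

48992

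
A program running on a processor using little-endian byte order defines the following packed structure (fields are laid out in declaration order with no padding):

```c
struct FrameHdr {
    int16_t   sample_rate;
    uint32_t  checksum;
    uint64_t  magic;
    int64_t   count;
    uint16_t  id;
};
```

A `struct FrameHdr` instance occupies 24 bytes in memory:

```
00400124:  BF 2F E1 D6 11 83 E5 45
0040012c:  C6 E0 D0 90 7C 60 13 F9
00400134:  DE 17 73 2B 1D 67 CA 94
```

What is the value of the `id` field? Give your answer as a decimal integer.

38090

`id` follows `sample_rate` (2 B), `checksum` (4 B), `magic` (8 B), `count` (8 B), so it starts at offset 2 + 4 + 8 + 8 = 22 and occupies 2 bytes.
Bytes at offsets 22..23: CA 94.
In little-endian order the low byte comes first in memory.
Reassemble most-significant byte first: 94 CA → 0x94CA.
0x94CA = 38090.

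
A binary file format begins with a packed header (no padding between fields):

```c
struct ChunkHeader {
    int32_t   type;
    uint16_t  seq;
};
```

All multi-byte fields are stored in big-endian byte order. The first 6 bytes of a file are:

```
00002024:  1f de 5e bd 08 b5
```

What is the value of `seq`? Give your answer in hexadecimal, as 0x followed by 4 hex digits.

0x08B5

`seq` follows `type` (4 bytes), so it starts at byte offset 4 and occupies 2 bytes.
Bytes at offsets 4..5: 08 B5.
In big-endian order the high byte comes first in memory.
The bytes are already most-significant first: 0x08B5.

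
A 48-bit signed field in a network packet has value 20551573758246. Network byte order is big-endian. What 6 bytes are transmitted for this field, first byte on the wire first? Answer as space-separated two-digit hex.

20551573758246 in hexadecimal, padded to 48 bits, is 0x12B10940E126.
Split into bytes (most-significant first): 12 B1 09 40 E1 26.
Big-endian: lowest address holds the most-significant byte.
So the memory order matches the most-significant-first order: 12 B1 09 40 E1 26.

12 B1 09 40 E1 26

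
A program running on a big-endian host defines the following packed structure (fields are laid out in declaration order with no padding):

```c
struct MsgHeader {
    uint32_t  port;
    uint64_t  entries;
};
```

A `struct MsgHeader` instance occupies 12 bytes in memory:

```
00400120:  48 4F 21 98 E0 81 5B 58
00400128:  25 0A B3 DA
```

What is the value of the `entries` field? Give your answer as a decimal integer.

`entries` follows `port` (4 bytes), so it starts at byte offset 4 and occupies 8 bytes.
Bytes at offsets 4..11: E0 81 5B 58 25 0A B3 DA.
Big-endian stores the most-significant byte at the lowest address.
The bytes are already most-significant first: 0xE0815B58250AB3DA.
0xE0815B58250AB3DA = 16177311770628240346.

16177311770628240346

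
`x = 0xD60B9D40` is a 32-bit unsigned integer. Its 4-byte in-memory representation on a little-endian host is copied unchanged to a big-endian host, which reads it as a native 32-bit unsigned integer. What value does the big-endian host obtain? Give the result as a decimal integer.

1084034006

Stored little-endian, the bytes at ascending addresses are 40 9D 0B D6.
Read back as big-endian, the last byte is least significant, giving 0x409D0BD6.
0x409D0BD6 = 1084034006.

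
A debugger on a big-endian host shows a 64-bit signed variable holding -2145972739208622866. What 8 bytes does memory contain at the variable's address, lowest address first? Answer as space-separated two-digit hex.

Two's complement of -2145972739208622866 in 64 bits: 2145972739208622866 = 0x1DC806D62233B312; invert → 0xE237F929DDCC4CED; add 1 → 0xE237F929DDCC4CEE.
Split into bytes (most-significant first): E2 37 F9 29 DD CC 4C EE.
Big-endian stores the most-significant byte at the lowest address.
So the memory order matches the most-significant-first order: E2 37 F9 29 DD CC 4C EE.

E2 37 F9 29 DD CC 4C EE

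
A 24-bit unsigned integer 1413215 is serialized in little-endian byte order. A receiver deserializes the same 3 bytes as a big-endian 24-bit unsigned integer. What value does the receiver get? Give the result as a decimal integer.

6262805

1413215 in 24-bit hexadecimal is 0x15905F.
Stored little-endian, the bytes at ascending addresses are 5F 90 15.
Read back as big-endian, the last byte is least significant, giving 0x5F9015.
0x5F9015 = 6262805.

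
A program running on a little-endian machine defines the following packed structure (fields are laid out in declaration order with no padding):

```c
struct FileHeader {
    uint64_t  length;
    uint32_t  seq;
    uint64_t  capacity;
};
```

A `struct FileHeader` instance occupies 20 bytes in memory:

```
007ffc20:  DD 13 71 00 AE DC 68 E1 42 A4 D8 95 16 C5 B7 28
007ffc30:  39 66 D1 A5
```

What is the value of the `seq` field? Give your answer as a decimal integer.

`seq` follows `length` (8 bytes), so it starts at byte offset 8 and occupies 4 bytes.
Bytes at offsets 8..11: 42 A4 D8 95.
Little-endian: lowest address holds the least-significant byte.
Reassemble most-significant byte first: 95 D8 A4 42 → 0x95D8A442.
0x95D8A442 = 2514003010.

2514003010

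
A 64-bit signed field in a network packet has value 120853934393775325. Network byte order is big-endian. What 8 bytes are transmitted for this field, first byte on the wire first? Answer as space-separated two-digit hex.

120853934393775325 in hexadecimal, padded to 64 bits, is 0x01AD5C03553FD4DD.
Split into bytes (most-significant first): 01 AD 5C 03 55 3F D4 DD.
Big-endian: lowest address holds the most-significant byte.
So the memory order matches the most-significant-first order: 01 AD 5C 03 55 3F D4 DD.

01 AD 5C 03 55 3F D4 DD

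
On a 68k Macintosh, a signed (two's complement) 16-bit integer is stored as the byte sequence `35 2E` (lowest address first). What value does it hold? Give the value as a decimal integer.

Big-endian: lowest address holds the most-significant byte.
The bytes are already most-significant first: 0x352E.
0x352E = 13614.

13614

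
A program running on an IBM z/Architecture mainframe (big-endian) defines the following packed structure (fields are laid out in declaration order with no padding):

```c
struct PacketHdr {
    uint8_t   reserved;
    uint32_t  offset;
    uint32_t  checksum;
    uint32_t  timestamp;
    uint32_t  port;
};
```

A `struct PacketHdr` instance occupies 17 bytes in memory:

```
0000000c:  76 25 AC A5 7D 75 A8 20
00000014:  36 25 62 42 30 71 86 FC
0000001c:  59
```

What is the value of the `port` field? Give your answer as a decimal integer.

`port` follows `reserved` (1 B), `offset` (4 B), `checksum` (4 B), `timestamp` (4 B), so it starts at offset 1 + 4 + 4 + 4 = 13 and occupies 4 bytes.
Bytes at offsets 13..16: 71 86 FC 59.
Big-endian stores the most-significant byte at the lowest address.
The bytes are already most-significant first: 0x7186FC59.
0x7186FC59 = 1904671833.

1904671833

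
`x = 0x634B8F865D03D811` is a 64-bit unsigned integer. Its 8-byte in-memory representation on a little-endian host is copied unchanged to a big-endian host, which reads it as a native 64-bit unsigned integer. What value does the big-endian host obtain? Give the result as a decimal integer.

Stored little-endian, the bytes at ascending addresses are 11 D8 03 5D 86 8F 4B 63.
Read back as big-endian, the last byte is least significant, giving 0x11D8035D868F4B63.
0x11D8035D868F4B63 = 1285781393838656355.

1285781393838656355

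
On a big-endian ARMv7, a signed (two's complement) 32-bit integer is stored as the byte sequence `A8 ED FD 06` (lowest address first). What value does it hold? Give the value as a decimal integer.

In big-endian order the high byte comes first in memory.
The bytes are already most-significant first: 0xA8EDFD06.
Top bit is set, so as a signed 32-bit value this is 0xA8EDFD06 − 2^32 = -1460798202.

-1460798202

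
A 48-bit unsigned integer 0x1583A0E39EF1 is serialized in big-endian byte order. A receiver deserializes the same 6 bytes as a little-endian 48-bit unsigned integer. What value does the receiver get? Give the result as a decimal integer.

Stored big-endian, the bytes at ascending addresses are 15 83 A0 E3 9E F1.
Read back as little-endian, the first byte is least significant, giving 0xF19EE3A08315.
0xF19EE3A08315 = 265664726074133.

265664726074133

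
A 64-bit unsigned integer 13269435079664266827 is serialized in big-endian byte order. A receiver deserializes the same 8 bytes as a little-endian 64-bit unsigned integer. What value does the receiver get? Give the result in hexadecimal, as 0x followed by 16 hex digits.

13269435079664266827 in 64-bit hexadecimal is 0xB82680E6857EEE4B.
Stored big-endian, the bytes at ascending addresses are B8 26 80 E6 85 7E EE 4B.
Read back as little-endian, the first byte is least significant, giving 0x4BEE7E85E68026B8.

0x4BEE7E85E68026B8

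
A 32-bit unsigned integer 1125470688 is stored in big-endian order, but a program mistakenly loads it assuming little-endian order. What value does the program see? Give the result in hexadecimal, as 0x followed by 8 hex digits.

1125470688 in 32-bit hexadecimal is 0x431551E0.
Stored big-endian, the bytes at ascending addresses are 43 15 51 E0.
Read back as little-endian, the first byte is least significant, giving 0xE0511543.

0xE0511543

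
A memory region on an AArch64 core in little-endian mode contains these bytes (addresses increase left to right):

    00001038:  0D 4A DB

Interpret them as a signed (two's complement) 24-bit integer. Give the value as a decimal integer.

-2405875

In little-endian order the low byte comes first in memory.
Reassemble most-significant byte first: DB 4A 0D → 0xDB4A0D.
Top bit is set, so as a signed 24-bit value this is 0xDB4A0D − 2^24 = -2405875.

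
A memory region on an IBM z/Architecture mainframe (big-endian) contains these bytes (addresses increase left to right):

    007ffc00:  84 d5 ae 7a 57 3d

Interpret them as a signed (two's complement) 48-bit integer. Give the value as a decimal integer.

Big-endian: lowest address holds the most-significant byte.
The bytes are already most-significant first: 0x84D5AE7A573D.
Top bit is set, so as a signed 48-bit value this is 0x84D5AE7A573D − 2^48 = -135421686556867.

-135421686556867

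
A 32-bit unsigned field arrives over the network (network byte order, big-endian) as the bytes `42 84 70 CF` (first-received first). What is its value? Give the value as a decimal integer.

In big-endian order the high byte comes first in memory.
The bytes are already most-significant first: 0x428470CF.
0x428470CF = 1115975887.

1115975887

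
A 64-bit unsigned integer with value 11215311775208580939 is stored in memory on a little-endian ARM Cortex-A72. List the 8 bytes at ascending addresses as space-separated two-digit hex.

4B 27 90 66 A3 CA A4 9B

11215311775208580939 in hexadecimal, padded to 64 bits, is 0x9BA4CAA36690274B.
Split into bytes (most-significant first): 9B A4 CA A3 66 90 27 4B.
Little-endian stores the least-significant byte at the lowest address.
So at ascending addresses the bytes are 4B 27 90 66 A3 CA A4 9B.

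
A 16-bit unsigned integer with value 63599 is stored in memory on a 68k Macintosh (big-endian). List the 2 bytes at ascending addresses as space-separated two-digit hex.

63599 in hexadecimal, padded to 16 bits, is 0xF86F.
Split into bytes (most-significant first): F8 6F.
Big-endian: lowest address holds the most-significant byte.
So the memory order matches the most-significant-first order: F8 6F.

F8 6F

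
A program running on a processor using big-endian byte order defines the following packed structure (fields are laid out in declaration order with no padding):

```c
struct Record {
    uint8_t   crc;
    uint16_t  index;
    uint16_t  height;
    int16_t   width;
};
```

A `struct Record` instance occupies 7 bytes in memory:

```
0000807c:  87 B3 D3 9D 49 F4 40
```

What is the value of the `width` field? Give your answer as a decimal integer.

-3008

`width` follows `crc` (1 B), `index` (2 B), `height` (2 B), so it starts at offset 1 + 2 + 2 = 5 and occupies 2 bytes.
Bytes at offsets 5..6: F4 40.
Big-endian stores the most-significant byte at the lowest address.
The bytes are already most-significant first: 0xF440.
Top bit is set, so as a signed 16-bit value this is 0xF440 − 2^16 = -3008.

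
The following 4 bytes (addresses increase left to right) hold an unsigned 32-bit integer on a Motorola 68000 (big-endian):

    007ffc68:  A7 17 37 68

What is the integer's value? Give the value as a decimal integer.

2803316584

Big-endian: lowest address holds the most-significant byte.
The bytes are already most-significant first: 0xA7173768.
0xA7173768 = 2803316584.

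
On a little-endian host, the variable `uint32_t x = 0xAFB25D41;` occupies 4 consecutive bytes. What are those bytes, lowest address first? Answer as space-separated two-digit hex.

Split into bytes (most-significant first): AF B2 5D 41.
In little-endian order the low byte comes first in memory.
So at ascending addresses the bytes are 41 5D B2 AF.

41 5D B2 AF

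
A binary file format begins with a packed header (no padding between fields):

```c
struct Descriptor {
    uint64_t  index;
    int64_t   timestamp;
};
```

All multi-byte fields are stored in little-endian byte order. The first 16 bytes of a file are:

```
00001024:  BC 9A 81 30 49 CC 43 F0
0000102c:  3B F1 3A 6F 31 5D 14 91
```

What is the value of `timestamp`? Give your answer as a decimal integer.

-7992660971774873285

`timestamp` follows `index` (8 bytes), so it starts at byte offset 8 and occupies 8 bytes.
Bytes at offsets 8..15: 3B F1 3A 6F 31 5D 14 91.
Little-endian stores the least-significant byte at the lowest address.
Reassemble most-significant byte first: 91 14 5D 31 6F 3A F1 3B → 0x91145D316F3AF13B.
Top bit is set, so as a signed 64-bit value this is 0x91145D316F3AF13B − 2^64 = -7992660971774873285.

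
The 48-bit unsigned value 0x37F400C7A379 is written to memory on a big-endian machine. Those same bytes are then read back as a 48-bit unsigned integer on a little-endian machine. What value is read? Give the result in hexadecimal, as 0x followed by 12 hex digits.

0x79A3C700F437

Stored big-endian, the bytes at ascending addresses are 37 F4 00 C7 A3 79.
Read back as little-endian, the first byte is least significant, giving 0x79A3C700F437.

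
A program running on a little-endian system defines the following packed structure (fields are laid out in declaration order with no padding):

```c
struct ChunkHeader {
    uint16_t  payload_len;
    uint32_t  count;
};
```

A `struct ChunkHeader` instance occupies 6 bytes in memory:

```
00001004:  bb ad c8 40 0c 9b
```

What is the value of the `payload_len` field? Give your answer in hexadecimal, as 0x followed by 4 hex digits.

0xADBB

`payload_len` is the first field, at byte offset 0, occupying 2 bytes.
Bytes at offsets 0..1: BB AD.
Little-endian stores the least-significant byte at the lowest address.
Reassemble most-significant byte first: AD BB → 0xADBB.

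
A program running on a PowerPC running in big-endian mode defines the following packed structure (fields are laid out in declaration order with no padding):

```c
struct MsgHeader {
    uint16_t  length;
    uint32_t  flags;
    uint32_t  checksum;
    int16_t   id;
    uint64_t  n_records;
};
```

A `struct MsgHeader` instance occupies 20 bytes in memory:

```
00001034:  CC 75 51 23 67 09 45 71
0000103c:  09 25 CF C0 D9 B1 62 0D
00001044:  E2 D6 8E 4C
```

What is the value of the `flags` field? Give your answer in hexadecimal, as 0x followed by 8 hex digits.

`flags` follows `length` (2 bytes), so it starts at byte offset 2 and occupies 4 bytes.
Bytes at offsets 2..5: 51 23 67 09.
Big-endian: lowest address holds the most-significant byte.
The bytes are already most-significant first: 0x51236709.

0x51236709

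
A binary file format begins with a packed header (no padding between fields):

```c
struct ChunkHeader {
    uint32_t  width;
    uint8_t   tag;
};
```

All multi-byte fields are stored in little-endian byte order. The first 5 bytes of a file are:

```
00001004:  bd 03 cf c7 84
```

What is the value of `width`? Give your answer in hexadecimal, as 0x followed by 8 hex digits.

0xC7CF03BD

`width` is the first field, at byte offset 0, occupying 4 bytes.
Bytes at offsets 0..3: BD 03 CF C7.
Little-endian stores the least-significant byte at the lowest address.
Reassemble most-significant byte first: C7 CF 03 BD → 0xC7CF03BD.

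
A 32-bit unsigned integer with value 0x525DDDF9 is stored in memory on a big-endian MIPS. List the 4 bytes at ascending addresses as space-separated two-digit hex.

52 5D DD F9

Split into bytes (most-significant first): 52 5D DD F9.
Big-endian: lowest address holds the most-significant byte.
So the memory order matches the most-significant-first order: 52 5D DD F9.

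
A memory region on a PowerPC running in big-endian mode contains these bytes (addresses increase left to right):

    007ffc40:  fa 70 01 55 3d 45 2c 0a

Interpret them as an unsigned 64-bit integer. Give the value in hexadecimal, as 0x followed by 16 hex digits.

0xFA7001553D452C0A

In big-endian order the high byte comes first in memory.
The bytes are already most-significant first: 0xFA7001553D452C0A.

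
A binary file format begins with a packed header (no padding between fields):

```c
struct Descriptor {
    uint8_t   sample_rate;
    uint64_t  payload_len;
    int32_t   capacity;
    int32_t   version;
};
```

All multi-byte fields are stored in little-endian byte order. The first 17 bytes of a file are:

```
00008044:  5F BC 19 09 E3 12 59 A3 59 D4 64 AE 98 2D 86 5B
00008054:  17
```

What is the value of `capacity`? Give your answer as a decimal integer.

-1733401388

`capacity` follows `sample_rate` (1 B), `payload_len` (8 B), so it starts at offset 1 + 8 = 9 and occupies 4 bytes.
Bytes at offsets 9..12: D4 64 AE 98.
In little-endian order the low byte comes first in memory.
Reassemble most-significant byte first: 98 AE 64 D4 → 0x98AE64D4.
Top bit is set, so as a signed 32-bit value this is 0x98AE64D4 − 2^32 = -1733401388.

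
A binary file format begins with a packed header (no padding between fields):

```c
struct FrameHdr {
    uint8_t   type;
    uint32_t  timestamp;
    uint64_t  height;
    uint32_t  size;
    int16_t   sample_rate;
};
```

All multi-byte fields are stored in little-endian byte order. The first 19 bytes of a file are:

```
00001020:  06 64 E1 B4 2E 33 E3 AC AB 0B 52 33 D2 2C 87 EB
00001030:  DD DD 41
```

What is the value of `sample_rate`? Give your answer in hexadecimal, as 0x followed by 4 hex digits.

0x41DD

`sample_rate` follows `type` (1 B), `timestamp` (4 B), `height` (8 B), `size` (4 B), so it starts at offset 1 + 4 + 8 + 4 = 17 and occupies 2 bytes.
Bytes at offsets 17..18: DD 41.
In little-endian order the low byte comes first in memory.
Reassemble most-significant byte first: 41 DD → 0x41DD.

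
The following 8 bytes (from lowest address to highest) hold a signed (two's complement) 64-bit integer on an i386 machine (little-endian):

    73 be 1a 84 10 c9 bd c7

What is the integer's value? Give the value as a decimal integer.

-4053863016790573453

Little-endian: lowest address holds the least-significant byte.
Reassemble most-significant byte first: C7 BD C9 10 84 1A BE 73 → 0xC7BDC910841ABE73.
Top bit is set, so as a signed 64-bit value this is 0xC7BDC910841ABE73 − 2^64 = -4053863016790573453.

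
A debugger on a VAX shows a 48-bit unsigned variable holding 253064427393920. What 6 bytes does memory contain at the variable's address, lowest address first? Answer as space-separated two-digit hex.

80 D3 4C 27 29 E6

253064427393920 in hexadecimal, padded to 48 bits, is 0xE629274CD380.
Split into bytes (most-significant first): E6 29 27 4C D3 80.
Little-endian stores the least-significant byte at the lowest address.
So at ascending addresses the bytes are 80 D3 4C 27 29 E6.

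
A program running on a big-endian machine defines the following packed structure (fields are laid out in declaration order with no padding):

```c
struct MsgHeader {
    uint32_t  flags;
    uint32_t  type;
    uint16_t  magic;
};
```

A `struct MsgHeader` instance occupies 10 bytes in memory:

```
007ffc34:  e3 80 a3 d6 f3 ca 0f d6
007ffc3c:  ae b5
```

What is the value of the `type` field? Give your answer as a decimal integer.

`type` follows `flags` (4 bytes), so it starts at byte offset 4 and occupies 4 bytes.
Bytes at offsets 4..7: F3 CA 0F D6.
Big-endian: lowest address holds the most-significant byte.
The bytes are already most-significant first: 0xF3CA0FD6.
0xF3CA0FD6 = 4090105814.

4090105814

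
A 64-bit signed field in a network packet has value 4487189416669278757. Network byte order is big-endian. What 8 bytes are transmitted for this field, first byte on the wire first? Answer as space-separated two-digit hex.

4487189416669278757 in hexadecimal, padded to 64 bits, is 0x3E45B3001476F225.
Split into bytes (most-significant first): 3E 45 B3 00 14 76 F2 25.
Big-endian stores the most-significant byte at the lowest address.
So the memory order matches the most-significant-first order: 3E 45 B3 00 14 76 F2 25.

3E 45 B3 00 14 76 F2 25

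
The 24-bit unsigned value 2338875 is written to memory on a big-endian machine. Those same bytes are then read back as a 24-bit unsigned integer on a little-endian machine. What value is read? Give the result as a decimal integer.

2338875 in 24-bit hexadecimal is 0x23B03B.
Stored big-endian, the bytes at ascending addresses are 23 B0 3B.
Read back as little-endian, the first byte is least significant, giving 0x3BB023.
0x3BB023 = 3911715.

3911715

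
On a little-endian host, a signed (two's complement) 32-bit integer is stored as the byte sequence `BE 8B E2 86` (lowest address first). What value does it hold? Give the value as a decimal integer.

In little-endian order the low byte comes first in memory.
Reassemble most-significant byte first: 86 E2 8B BE → 0x86E28BBE.
Top bit is set, so as a signed 32-bit value this is 0x86E28BBE − 2^32 = -2031973442.

-2031973442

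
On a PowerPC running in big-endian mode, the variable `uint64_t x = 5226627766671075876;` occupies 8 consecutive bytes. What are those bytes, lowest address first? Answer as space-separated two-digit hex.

5226627766671075876 in hexadecimal, padded to 64 bits, is 0x4888B6430D9F6A24.
Split into bytes (most-significant first): 48 88 B6 43 0D 9F 6A 24.
Big-endian: lowest address holds the most-significant byte.
So the memory order matches the most-significant-first order: 48 88 B6 43 0D 9F 6A 24.

48 88 B6 43 0D 9F 6A 24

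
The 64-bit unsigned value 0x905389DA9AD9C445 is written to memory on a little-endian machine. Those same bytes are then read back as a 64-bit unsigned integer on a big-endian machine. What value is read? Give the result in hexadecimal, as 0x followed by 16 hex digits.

Stored little-endian, the bytes at ascending addresses are 45 C4 D9 9A DA 89 53 90.
Read back as big-endian, the last byte is least significant, giving 0x45C4D99ADA895390.

0x45C4D99ADA895390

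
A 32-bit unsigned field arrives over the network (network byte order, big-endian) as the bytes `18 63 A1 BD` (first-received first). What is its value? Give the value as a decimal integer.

In big-endian order the high byte comes first in memory.
The bytes are already most-significant first: 0x1863A1BD.
0x1863A1BD = 409182653.

409182653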